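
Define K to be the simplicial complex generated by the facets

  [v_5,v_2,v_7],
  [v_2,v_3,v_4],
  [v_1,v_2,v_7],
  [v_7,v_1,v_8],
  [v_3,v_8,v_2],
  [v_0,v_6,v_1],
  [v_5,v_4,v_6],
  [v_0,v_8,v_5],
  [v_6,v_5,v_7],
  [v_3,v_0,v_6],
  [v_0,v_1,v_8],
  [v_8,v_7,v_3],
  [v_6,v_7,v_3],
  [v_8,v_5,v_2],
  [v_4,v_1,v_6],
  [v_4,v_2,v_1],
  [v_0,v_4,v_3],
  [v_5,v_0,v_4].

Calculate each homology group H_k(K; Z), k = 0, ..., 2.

H_0 ≅ Z,  H_1 ≅ Z ⊕ Z_2,  H_2 = 0.

Take the total order v_0 < v_1 < v_2 < v_3 < v_4 < v_5 < v_6 < v_7 < v_8 on the vertex set. Then K (dimension 2) consists of the simplices:

  0-simplices (9): [v_0], [v_1], [v_2], [v_3], [v_4], [v_5], [v_6], [v_7], [v_8]
  1-simplices (27): (27 of them)
  2-simplices (18): (18 of them)

Hence C_0 ≅ Z^9, C_1 ≅ Z^27, C_2 ≅ Z^18.

∂_1: C_1 → C_0 sends each edge [p,q] (with p < q) to q − p. For instance
  ∂[v_0,v_3] = [v_3] − [v_0].
This gives a 9×27 integer matrix of rank 8; reducing to Smith normal form yields diagonal entries (1,1,1,1,1,1,1,1).

The boundary map ∂_2: C_2 → C_1 sends each 2-simplex [p,q,r] to [q,r] − [p,r] + [p,q]. For instance
  ∂[v_0,v_3,v_6] = [v_3,v_6] − [v_0,v_6] + [v_0,v_3],
  ∂[v_1,v_7,v_8] = [v_7,v_8] − [v_1,v_8] + [v_1,v_7].
The 27×18 boundary matrix has rank 18 and Smith normal form diag(1,1,1,1,1,1,1,1,1,1,1,1,1,1,1,1,1,2).

Now H_k = ker ∂_k / im ∂_{k+1}, so:

  H_0: rank C_0 − rank ∂_1 = 9 − 8 = 1, and the invariant factors of ∂_1 are all 1, so H_0 ≅ Z.
  H_1: rank ker ∂_1 − rank ∂_2 = (27 − 8) − 18 = 1, and ∂_2 has invariant factor 2 > 1, so H_1 ≅ Z ⊕ Z_2.
  H_2: rank ker ∂_2 − rank ∂_3 = (18 − 18) − 0 = 0, and there is no ∂_3, so H_2 ≅ 0.

As a check, the Euler characteristic is 9 − 27 + 18 = 0, which agrees with 1 − 1 + 0 = 0.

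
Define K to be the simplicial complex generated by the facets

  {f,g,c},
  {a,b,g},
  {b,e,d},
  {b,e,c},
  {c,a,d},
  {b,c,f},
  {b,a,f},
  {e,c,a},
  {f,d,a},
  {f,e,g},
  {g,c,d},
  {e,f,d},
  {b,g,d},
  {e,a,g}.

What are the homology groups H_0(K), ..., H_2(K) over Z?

Take the total order a < b < c < d < e < f < g on the vertex set. Then K (dimension 2) consists of the simplices:

  0-simplices (7): a, b, c, d, e, f, g
  1-simplices (21): ab, ac, ad, ae, af, ag, bc, bd, be, bf, bg, cd, ce, cf, cg, de, df, dg, ef, eg, fg
  2-simplices (14): abf, abg, acd, ace, adf, aeg, bce, bcf, bde, bdg, cdg, cfg, def, efg

Hence C_0 ≅ Z^7, C_1 ≅ Z^21, C_2 ≅ Z^14.

Boundary ∂_1: C_1 → C_0 sends each edge [p,q] (with p < q) to q − p.
The 7×21 boundary matrix has rank 6 and Smith normal form diag(1,1,1,1,1,1).

The boundary map ∂_2: C_2 → C_1 acts by ∂[p,q,r] = [q,r] − [p,r] + [p,q]. For instance
  ∂ace = ce − ae + ac,
  ∂cdg = dg − cg + cd.
As a 21×14 matrix over Z this has rank 13, with invariant factors (1,1,1,1,1,1,1,1,1,1,1,1,1).

Reading off H_k = ker ∂_k / im ∂_{k+1}:

  H_0: rank C_0 − rank ∂_1 = 7 − 6 = 1, and the invariant factors of ∂_1 are all 1, so H_0 ≅ Z.
  H_1: rank ker ∂_1 − rank ∂_2 = (21 − 6) − 13 = 2, and the invariant factors of ∂_2 are all 1, so H_1 ≅ Z^2.
  H_2: rank ker ∂_2 − rank ∂_3 = (14 − 13) − 0 = 1, and there is no ∂_3, so H_2 ≅ Z.

H_0 ≅ Z,  H_1 ≅ Z^2,  H_2 ≅ Z.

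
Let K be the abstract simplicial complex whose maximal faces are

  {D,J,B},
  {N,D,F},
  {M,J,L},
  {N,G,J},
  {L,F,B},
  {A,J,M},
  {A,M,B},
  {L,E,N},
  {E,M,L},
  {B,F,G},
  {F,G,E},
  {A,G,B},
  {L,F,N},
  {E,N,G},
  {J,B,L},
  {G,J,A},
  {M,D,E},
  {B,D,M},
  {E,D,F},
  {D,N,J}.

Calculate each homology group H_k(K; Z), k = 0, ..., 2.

H_0 = Z,  H_1 = Z ⊕ Z/2,  H_2 = 0.

Order the vertices as A < B < D < E < F < G < J < L < M < N. Listing each simplex with vertices in this order, K has dimension 2 with simplices:

  0-simplices (10): A, B, D, E, F, G, J, L, M, N
  1-simplices (30): AB, AG, AJ, AM, BD, BF, BG, BJ, BL, BM, DE, DF, DJ, DM, DN, EF, EG, EL, EM, EN, FG, FL, FN, GJ, GN, JL, JM, JN, LM, LN
  2-simplices (20): ABG, ABM, AGJ, AJM, BDJ, BDM, BFG, BFL, BJL, DEF, DEM, DFN, DJN, EFG, EGN, ELM, ELN, FLN, GJN, JLM

Hence C_0 ≅ Z^10, C_1 ≅ Z^30, C_2 ≅ Z^20.

The boundary map ∂_1: C_1 → C_0 sends each edge [p,q] (with p < q) to q − p. For instance
  ∂BM = M − B.
The 10×30 boundary matrix has rank 9 and Smith normal form diag(1,1,1,1,1,1,1,1,1).

Boundary ∂_2: C_2 → C_1 maps a triangle to the signed sum of its edges. For instance
  ∂BFG = FG − BG + BF,
  ∂EFG = FG − EG + EF.
As a 30×20 matrix over Z this has rank 20, with invariant factors (1,1,1,1,1,1,1,1,1,1,1,1,1,1,1,1,1,1,1,2).

Now H_k = ker ∂_k / im ∂_{k+1}, so:

  H_0: rank C_0 − rank ∂_1 = 10 − 9 = 1, and the invariant factors of ∂_1 are all 1, so H_0 ≅ Z.
  H_1: rank ker ∂_1 − rank ∂_2 = (30 − 9) − 20 = 1, and ∂_2 has invariant factor 2 > 1, so H_1 ≅ Z ⊕ Z/2.
  H_2: rank ker ∂_2 − rank ∂_3 = (20 − 20) − 0 = 0, and there is no ∂_3, so H_2 ≅ 0.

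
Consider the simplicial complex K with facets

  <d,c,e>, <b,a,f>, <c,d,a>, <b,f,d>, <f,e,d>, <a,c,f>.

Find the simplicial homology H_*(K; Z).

H_0 = Z,  H_1 = Z,  H_2 = 0.

Order the vertices as a < b < c < d < e < f. Listing each simplex with vertices in this order, K has dimension 2 with simplices:

  0-simplices (6): a, b, c, d, e, f
  1-simplices (12): ab, ac, ad, af, bd, bf, cd, ce, cf, de, df, ef
  2-simplices (6): abf, acd, acf, bdf, cde, def

giving chain groups C_0 ≅ Z^6, C_1 ≅ Z^12, C_2 ≅ Z^6.

Boundary ∂_1: C_1 → C_0 sends each edge [p,q] (with p < q) to q − p. For instance
  ∂df = f − d.
This gives a 6×12 integer matrix of rank 5; reducing to Smith normal form yields diagonal entries (1,1,1,1,1).

∂_2: C_2 → C_1 sends each 2-simplex [p,q,r] to [q,r] − [p,r] + [p,q]. For instance
  ∂abf = bf − af + ab,
  ∂def = ef − df + de.
This gives a 12×6 integer matrix of rank 6; reducing to Smith normal form yields diagonal entries (1,1,1,1,1,1).

Reading off H_k = ker ∂_k / im ∂_{k+1}:

  H_0: rank C_0 − rank ∂_1 = 6 − 5 = 1, and the invariant factors of ∂_1 are all 1, so H_0 = Z.
  H_1: rank ker ∂_1 − rank ∂_2 = (12 − 5) − 6 = 1, and the invariant factors of ∂_2 are all 1, so H_1 = Z.
  H_2: rank ker ∂_2 − rank ∂_3 = (6 − 6) − 0 = 0, and there is no ∂_3, so H_2 = 0.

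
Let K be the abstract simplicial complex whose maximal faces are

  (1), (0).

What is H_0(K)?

H_0 ≅ Z^2.

Order the vertices as 0 < 1. Listing each simplex with vertices in this order, K has dimension 0 with simplices:

  0-simplices (2): [0], [1]

giving chain groups C_0 ≅ Z^2.

Reading off H_k = ker ∂_k / im ∂_{k+1}:

  H_0: rank C_0 − rank ∂_1 = 2 − 0 = 2, and there is no ∂_1, so H_0 = Z^2.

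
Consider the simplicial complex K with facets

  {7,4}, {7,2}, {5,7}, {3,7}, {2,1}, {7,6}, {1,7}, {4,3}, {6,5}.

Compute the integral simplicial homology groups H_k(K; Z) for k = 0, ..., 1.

H_0 = Z,  H_1 = Z^3.

Fix the vertex order 1 < 2 < 3 < 4 < 5 < 6 < 7 and write every simplex with vertices in increasing order. Then dim K = 1 and the simplices of K are:

  0-simplices (7): [1], [2], [3], [4], [5], [6], [7]
  1-simplices (9): [1,2], [1,7], [2,7], [3,4], [3,7], [4,7], [5,6], [5,7], [6,7]

Hence C_0 ≅ Z^7, C_1 ≅ Z^9.

∂_1: C_1 → C_0 is given by ∂[p,q] = [q] − [p]. For instance
  ∂[1,2] = [2] − [1].
The 7×9 boundary matrix has rank 6 and Smith normal form diag(1,1,1,1,1,1).

Now H_k = ker ∂_k / im ∂_{k+1}, so:

  H_0: rank C_0 − rank ∂_1 = 7 − 6 = 1, and the invariant factors of ∂_1 are all 1, so H_0 = Z.
  H_1: rank ker ∂_1 − rank ∂_2 = (9 − 6) − 0 = 3, and there is no ∂_2, so H_1 = Z^3.

As a check, the Euler characteristic is 7 − 9 = -2, which agrees with 1 − 3 = -2.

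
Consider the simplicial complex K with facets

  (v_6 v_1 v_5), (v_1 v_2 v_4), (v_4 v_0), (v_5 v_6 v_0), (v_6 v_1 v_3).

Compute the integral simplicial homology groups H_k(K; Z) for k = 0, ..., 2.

H_0 = Z,  H_1 = Z,  H_2 = 0.

Fix the vertex order v_0 < v_1 < v_2 < v_3 < v_4 < v_5 < v_6 and write every simplex with vertices in increasing order. Then dim K = 2 and the simplices of K are:

  0-simplices (7): [v_0], [v_1], [v_2], [v_3], [v_4], [v_5], [v_6]
  1-simplices (11): [v_0,v_4], [v_0,v_5], [v_0,v_6], [v_1,v_2], [v_1,v_3], [v_1,v_4], [v_1,v_5], [v_1,v_6], [v_2,v_4], [v_3,v_6], [v_5,v_6]
  2-simplices (4): [v_0,v_5,v_6], [v_1,v_2,v_4], [v_1,v_3,v_6], [v_1,v_5,v_6]

giving chain groups C_0 ≅ Z^7, C_1 ≅ Z^11, C_2 ≅ Z^4.

∂_1: C_1 → C_0 maps an edge to its endpoints' difference, ∂[p,q] = q − p. For instance
  ∂[v_2,v_4] = [v_4] − [v_2].
As a 7×11 matrix over Z this has rank 6, with invariant factors (1,1,1,1,1,1).

∂_2: C_2 → C_1 maps a triangle to the signed sum of its edges. For instance
  ∂[v_0,v_5,v_6] = [v_5,v_6] − [v_0,v_6] + [v_0,v_5],
  ∂[v_1,v_3,v_6] = [v_3,v_6] − [v_1,v_6] + [v_1,v_3].
This gives a 11×4 integer matrix of rank 4; reducing to Smith normal form yields diagonal entries (1,1,1,1).

Reading off H_k = ker ∂_k / im ∂_{k+1}:

  H_0: rank C_0 − rank ∂_1 = 7 − 6 = 1, and the invariant factors of ∂_1 are all 1, so H_0 = Z.
  H_1: rank ker ∂_1 − rank ∂_2 = (11 − 6) − 4 = 1, and the invariant factors of ∂_2 are all 1, so H_1 = Z.
  H_2: rank ker ∂_2 − rank ∂_3 = (4 − 4) − 0 = 0, and there is no ∂_3, so H_2 = 0.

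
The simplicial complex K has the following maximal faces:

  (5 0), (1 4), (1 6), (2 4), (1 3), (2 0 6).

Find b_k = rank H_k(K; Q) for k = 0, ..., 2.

We work with the vertex ordering 0 < 1 < 2 < 3 < 4 < 5 < 6. The simplices of K, each written with vertices in increasing order, are:

  0-simplices (7): [0], [1], [2], [3], [4], [5], [6]
  1-simplices (8): [0,2], [0,5], [0,6], [1,3], [1,4], [1,6], [2,4], [2,6]
  2-simplices (1): [0,2,6]

giving chain groups C_0 ≅ Z^7, C_1 ≅ Z^8, C_2 ≅ Z^1.

∂_1: C_1 → C_0 maps an edge to its endpoints' difference, ∂[p,q] = q − p. For instance
  ∂[1,3] = [3] − [1].
As a 7×8 matrix over Z this has rank 6, with invariant factors (1,1,1,1,1,1).

The boundary map ∂_2: C_2 → C_1 maps a triangle to the signed sum of its edges. For instance
  ∂[0,2,6] = [2,6] − [0,6] + [0,2].
The resulting 8×1 matrix has rank 1, and its Smith normal form has invariant factors (1).

Now H_k = ker ∂_k / im ∂_{k+1}, so:

  H_0: rank C_0 − rank ∂_1 = 7 − 6 = 1, and the invariant factors of ∂_1 are all 1, so H_0 = Z.
  H_1: rank ker ∂_1 − rank ∂_2 = (8 − 6) − 1 = 1, and the invariant factors of ∂_2 are all 1, so H_1 = Z.
  H_2: rank ker ∂_2 − rank ∂_3 = (1 − 1) − 0 = 0, and there is no ∂_3, so H_2 = 0.

As a check, the Euler characteristic is 7 − 8 + 1 = 0, which agrees with 1 − 1 + 0 = 0.

Hence the Betti numbers are b_0 = 1, b_1 = 1, b_2 = 0.

b_0 = 1, b_1 = 1, b_2 = 0.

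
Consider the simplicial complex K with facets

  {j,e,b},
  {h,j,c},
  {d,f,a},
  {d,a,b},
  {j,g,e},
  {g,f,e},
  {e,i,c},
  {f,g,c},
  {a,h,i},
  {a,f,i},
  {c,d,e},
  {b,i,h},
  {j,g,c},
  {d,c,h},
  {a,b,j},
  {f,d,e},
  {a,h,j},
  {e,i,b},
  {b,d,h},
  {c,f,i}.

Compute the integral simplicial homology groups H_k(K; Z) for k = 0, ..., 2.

We work with the vertex ordering a < b < c < d < e < f < g < h < i < j. The simplices of K, each written with vertices in increasing order, are:

  0-simplices (10): a, b, c, d, e, f, g, h, i, j
  1-simplices (30): ab, ad, af, ah, ai, aj, bd, be, bh, bi, bj, cd, ce, cf, cg, ch, ci, cj, de, df, dh, ef, eg, ei, ej, fg, fi, gj, hi, hj
  2-simplices (20): abd, abj, adf, afi, ahi, ahj, bdh, bei, bej, bhi, cde, cdh, cei, cfg, cfi, cgj, chj, def, efg, egj

Hence C_0 ≅ Z^10, C_1 ≅ Z^30, C_2 ≅ Z^20.

The boundary map ∂_1: C_1 → C_0 maps an edge to its endpoints' difference, ∂[p,q] = q − p. For instance
  ∂cd = d − c.
This gives a 10×30 integer matrix of rank 9; reducing to Smith normal form yields diagonal entries (1,1,1,1,1,1,1,1,1).

∂_2: C_2 → C_1 maps a triangle to the signed sum of its edges. For instance
  ∂cei = ei − ci + ce,
  ∂egj = gj − ej + eg.
The resulting 30×20 matrix has rank 20, and its Smith normal form has invariant factors (1,1,1,1,1,1,1,1,1,1,1,1,1,1,1,1,1,1,1,2).

Computing H_k = (kernel of ∂_k) / (image of ∂_{k+1}):

  H_0: rank C_0 − rank ∂_1 = 10 − 9 = 1, and the invariant factors of ∂_1 are all 1, so H_0 ≅ Z.
  H_1: rank ker ∂_1 − rank ∂_2 = (30 − 9) − 20 = 1, and ∂_2 has invariant factor 2 > 1, so H_1 ≅ Z ⊕ Z/2.
  H_2: rank ker ∂_2 − rank ∂_3 = (20 − 20) − 0 = 0, and there is no ∂_3, so H_2 ≅ 0.

H_0 ≅ Z,  H_1 ≅ Z ⊕ Z/2,  H_2 = 0.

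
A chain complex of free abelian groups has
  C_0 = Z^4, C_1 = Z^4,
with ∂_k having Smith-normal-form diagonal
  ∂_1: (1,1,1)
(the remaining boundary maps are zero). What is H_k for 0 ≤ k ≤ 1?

H_0 = Z,  H_1 = Z.

H_0: b_0 = 4 − 0 − 3 = 1; torsion from ∂_1 factors > 1: none. So H_0 = Z.
H_1: b_1 = 4 − 3 − 0 = 1; torsion from ∂_2 factors > 1: none. So H_1 = Z.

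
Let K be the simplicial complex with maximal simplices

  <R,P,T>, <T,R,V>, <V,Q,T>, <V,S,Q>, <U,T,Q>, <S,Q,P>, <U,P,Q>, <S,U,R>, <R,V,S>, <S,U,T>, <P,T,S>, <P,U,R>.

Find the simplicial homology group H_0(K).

Order the vertices as P < Q < R < S < T < U < V. Listing each simplex with vertices in this order, K has dimension 2 with simplices:

  0-simplices (7): P, Q, R, S, T, U, V
  1-simplices (18): PQ, PR, PS, PT, PU, QS, QT, QU, QV, RS, RT, RU, RV, ST, SU, SV, TU, TV
  2-simplices (12): PQS, PQU, PRT, PRU, PST, QSV, QTU, QTV, RSU, RSV, RTV, STU

so the chain groups are C_0 ≅ Z^7, C_1 ≅ Z^18, C_2 ≅ Z^12.

Boundary ∂_1: C_1 → C_0 sends each edge [p,q] (with p < q) to q − p.
The resulting 7×18 matrix has rank 6, and its Smith normal form has invariant factors (1,1,1,1,1,1).

Boundary ∂_2: C_2 → C_1 sends each 2-simplex [p,q,r] to [q,r] − [p,r] + [p,q]. For instance
  ∂PQS = QS − PS + PQ,
  ∂QTV = TV − QV + QT.
As a 18×12 matrix over Z this has rank 12, with invariant factors (1,1,1,1,1,1,1,1,1,1,1,2).

From H_k ≅ ker(∂_k) / im(∂_{k+1}) we obtain:

  H_0: rank C_0 − rank ∂_1 = 7 − 6 = 1, and the invariant factors of ∂_1 are all 1, so H_0 = Z.

H_0 = Z.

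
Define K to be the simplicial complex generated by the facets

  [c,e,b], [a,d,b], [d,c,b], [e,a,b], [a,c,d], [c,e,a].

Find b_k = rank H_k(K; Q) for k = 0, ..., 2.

Order the vertices as a < b < c < d < e. Listing each simplex with vertices in this order, K has dimension 2 with simplices:

  0-simplices (5): a, b, c, d, e
  1-simplices (9): ab, ac, ad, ae, bc, bd, be, cd, ce
  2-simplices (6): abd, abe, acd, ace, bcd, bce

so the chain groups are C_0 ≅ Z^5, C_1 ≅ Z^9, C_2 ≅ Z^6.

The boundary map ∂_1: C_1 → C_0 sends each edge [p,q] (with p < q) to q − p.
This gives a 5×9 integer matrix of rank 4; reducing to Smith normal form yields diagonal entries (1,1,1,1).

The boundary map ∂_2: C_2 → C_1 maps a triangle to the signed sum of its edges. For instance
  ∂bcd = cd − bd + bc,
  ∂bce = ce − be + bc.
The resulting 9×6 matrix has rank 5, and its Smith normal form has invariant factors (1,1,1,1,1).

From H_k ≅ ker(∂_k) / im(∂_{k+1}) we obtain:

  H_0: rank C_0 − rank ∂_1 = 5 − 4 = 1, and the invariant factors of ∂_1 are all 1, so H_0 = Z.
  H_1: rank ker ∂_1 − rank ∂_2 = (9 − 4) − 5 = 0, and the invariant factors of ∂_2 are all 1, so H_1 = 0.
  H_2: rank ker ∂_2 − rank ∂_3 = (6 − 5) − 0 = 1, and there is no ∂_3, so H_2 = Z.

As a check, the Euler characteristic is 5 − 9 + 6 = 2, which agrees with 1 − 0 + 1 = 2.

Hence the Betti numbers are b_0 = 1, b_1 = 0, b_2 = 1.

b_0 = 1, b_1 = 0, b_2 = 1.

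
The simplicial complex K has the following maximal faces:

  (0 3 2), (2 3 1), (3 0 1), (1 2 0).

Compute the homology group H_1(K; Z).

H_1 = 0.

Order the vertices as 0 < 1 < 2 < 3. Listing each simplex with vertices in this order, K has dimension 2 with simplices:

  0-simplices (4): [0], [1], [2], [3]
  1-simplices (6): [0,1], [0,2], [0,3], [1,2], [1,3], [2,3]
  2-simplices (4): [0,1,2], [0,1,3], [0,2,3], [1,2,3]

giving chain groups C_0 ≅ Z^4, C_1 ≅ Z^6, C_2 ≅ Z^4.

Boundary ∂_1: C_1 → C_0 sends each edge [p,q] (with p < q) to q − p. For instance
  ∂[0,2] = [2] − [0].
As a 4×6 matrix over Z this has rank 3, with invariant factors (1,1,1).

Boundary ∂_2: C_2 → C_1 acts by ∂[p,q,r] = [q,r] − [p,r] + [p,q]. For instance
  ∂[0,2,3] = [2,3] − [0,3] + [0,2],
  ∂[0,1,3] = [1,3] − [0,3] + [0,1].
This gives a 6×4 integer matrix of rank 3; reducing to Smith normal form yields diagonal entries (1,1,1).

Now H_k = ker ∂_k / im ∂_{k+1}, so:

  H_1: rank ker ∂_1 − rank ∂_2 = (6 − 3) − 3 = 0, and the invariant factors of ∂_2 are all 1, so H_1 = 0.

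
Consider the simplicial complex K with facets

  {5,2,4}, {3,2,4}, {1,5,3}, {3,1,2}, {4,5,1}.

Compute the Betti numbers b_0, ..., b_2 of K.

b_0 = 1, b_1 = 1, b_2 = 0.

We work with the vertex ordering 1 < 2 < 3 < 4 < 5. The simplices of K, each written with vertices in increasing order, are:

  0-simplices (5): [1], [2], [3], [4], [5]
  1-simplices (10): [1,2], [1,3], [1,4], [1,5], [2,3], [2,4], [2,5], [3,4], [3,5], [4,5]
  2-simplices (5): [1,2,3], [1,3,5], [1,4,5], [2,3,4], [2,4,5]

giving chain groups C_0 ≅ Z^5, C_1 ≅ Z^10, C_2 ≅ Z^5.

∂_1: C_1 → C_0 is given by ∂[p,q] = [q] − [p]. For instance
  ∂[1,3] = [3] − [1].
The resulting 5×10 matrix has rank 4, and its Smith normal form has invariant factors (1,1,1,1).

Boundary ∂_2: C_2 → C_1 maps a triangle to the signed sum of its edges. For instance
  ∂[2,3,4] = [3,4] − [2,4] + [2,3],
  ∂[1,3,5] = [3,5] − [1,5] + [1,3].
The resulting 10×5 matrix has rank 5, and its Smith normal form has invariant factors (1,1,1,1,1).

Now H_k = ker ∂_k / im ∂_{k+1}, so:

  H_0: rank C_0 − rank ∂_1 = 5 − 4 = 1, and the invariant factors of ∂_1 are all 1, so H_0 = Z.
  H_1: rank ker ∂_1 − rank ∂_2 = (10 − 4) − 5 = 1, and the invariant factors of ∂_2 are all 1, so H_1 = Z.
  H_2: rank ker ∂_2 − rank ∂_3 = (5 − 5) − 0 = 0, and there is no ∂_3, so H_2 = 0.

As a check, the Euler characteristic is 5 − 10 + 5 = 0, which agrees with 1 − 1 + 0 = 0.

Hence the Betti numbers are b_0 = 1, b_1 = 1, b_2 = 0.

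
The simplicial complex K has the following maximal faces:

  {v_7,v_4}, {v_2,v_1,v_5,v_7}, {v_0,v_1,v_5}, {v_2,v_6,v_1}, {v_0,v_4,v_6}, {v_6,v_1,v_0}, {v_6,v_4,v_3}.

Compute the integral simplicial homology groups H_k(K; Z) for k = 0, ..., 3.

H_0 = Z,  H_1 = Z,  H_2 = 0,  H_3 = 0.

We work with the vertex ordering v_0 < v_1 < v_2 < v_3 < v_4 < v_5 < v_6 < v_7. The simplices of K, each written with vertices in increasing order, are:

  0-simplices (8): [v_0], [v_1], [v_2], [v_3], [v_4], [v_5], [v_6], [v_7]
  1-simplices (16): (16 of them)
  2-simplices (9): [v_0,v_1,v_5], [v_0,v_1,v_6], [v_0,v_4,v_6], [v_1,v_2,v_5], [v_1,v_2,v_6], [v_1,v_2,v_7], [v_1,v_5,v_7], [v_2,v_5,v_7], [v_3,v_4,v_6]
  3-simplices (1): [v_1,v_2,v_5,v_7]

so the chain groups are C_0 ≅ Z^8, C_1 ≅ Z^16, C_2 ≅ Z^9, C_3 ≅ Z^1.

Boundary ∂_1: C_1 → C_0 maps an edge to its endpoints' difference, ∂[p,q] = q − p.
This gives a 8×16 integer matrix of rank 7; reducing to Smith normal form yields diagonal entries (1,1,1,1,1,1,1).

∂_2: C_2 → C_1 acts by ∂[p,q,r] = [q,r] − [p,r] + [p,q]. For instance
  ∂[v_2,v_5,v_7] = [v_5,v_7] − [v_2,v_7] + [v_2,v_5],
  ∂[v_1,v_2,v_5] = [v_2,v_5] − [v_1,v_5] + [v_1,v_2].
The resulting 16×9 matrix has rank 8, and its Smith normal form has invariant factors (1,1,1,1,1,1,1,1).

Boundary ∂_3: C_3 → C_2 sends each 3-simplex σ to the alternating sum Σ_i (−1)^i (σ with its i-th vertex removed). For instance
  ∂[v_1,v_2,v_5,v_7] = [v_2,v_5,v_7] − [v_1,v_5,v_7] + [v_1,v_2,v_7] − [v_1,v_2,v_5].
The resulting 9×1 matrix has rank 1, and its Smith normal form has invariant factors (1).

Now H_k = ker ∂_k / im ∂_{k+1}, so:

  H_0: rank C_0 − rank ∂_1 = 8 − 7 = 1, and the invariant factors of ∂_1 are all 1, so H_0 ≅ Z.
  H_1: rank ker ∂_1 − rank ∂_2 = (16 − 7) − 8 = 1, and the invariant factors of ∂_2 are all 1, so H_1 ≅ Z.
  H_2: rank ker ∂_2 − rank ∂_3 = (9 − 8) − 1 = 0, and the invariant factors of ∂_3 are all 1, so H_2 ≅ 0.
  H_3: rank ker ∂_3 − rank ∂_4 = (1 − 1) − 0 = 0, and there is no ∂_4, so H_3 ≅ 0.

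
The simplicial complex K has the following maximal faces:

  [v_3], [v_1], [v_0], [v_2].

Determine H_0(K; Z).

H_0 ≅ Z^4.

We work with the vertex ordering v_0 < v_1 < v_2 < v_3. The simplices of K, each written with vertices in increasing order, are:

  0-simplices (4): [v_0], [v_1], [v_2], [v_3]

giving chain groups C_0 ≅ Z^4.

Computing H_k = (kernel of ∂_k) / (image of ∂_{k+1}):

  H_0: rank C_0 − rank ∂_1 = 4 − 0 = 4, and there is no ∂_1, so H_0 = Z^4.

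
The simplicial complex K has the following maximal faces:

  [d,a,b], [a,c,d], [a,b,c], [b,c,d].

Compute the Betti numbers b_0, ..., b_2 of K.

b_0 = 1, b_1 = 0, b_2 = 1.

K has 4 vertices, 6 edges, 4 triangles.
rank ∂_0 = 0, rank ∂_1 = 3 ⇒ b_0 = 4 − 0 − 3 = 1; all invariant factors of ∂_1 are 1 so no torsion. So H_0 ≅ Z.
rank ∂_1 = 3, rank ∂_2 = 3 ⇒ b_1 = 6 − 3 − 3 = 0; all invariant factors of ∂_2 are 1 so no torsion. So H_1 ≅ 0.
rank ∂_2 = 3, rank ∂_3 = 0 ⇒ b_2 = 4 − 3 − 0 = 1. So H_2 ≅ Z.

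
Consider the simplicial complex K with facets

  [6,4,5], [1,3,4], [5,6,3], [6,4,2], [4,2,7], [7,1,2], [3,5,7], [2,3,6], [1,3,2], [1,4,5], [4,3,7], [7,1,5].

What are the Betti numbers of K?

b_0 = 1, b_1 = 0, b_2 = 0.

Take the total order 1 < 2 < 3 < 4 < 5 < 6 < 7 on the vertex set. Then K (dimension 2) consists of the simplices:

  0-simplices (7): [1], [2], [3], [4], [5], [6], [7]
  1-simplices (18): [1,2], [1,3], [1,4], [1,5], [1,7], [2,3], [2,4], [2,6], [2,7], [3,4], [3,5], [3,6], [3,7], [4,5], [4,6], [4,7], [5,6], [5,7]
  2-simplices (12): [1,2,3], [1,2,7], [1,3,4], [1,4,5], [1,5,7], [2,3,6], [2,4,6], [2,4,7], [3,4,7], [3,5,6], [3,5,7], [4,5,6]

Hence C_0 ≅ Z^7, C_1 ≅ Z^18, C_2 ≅ Z^12.

Boundary ∂_1: C_1 → C_0 sends each edge [p,q] (with p < q) to q − p. For instance
  ∂[1,7] = [7] − [1].
The 7×18 boundary matrix has rank 6 and Smith normal form diag(1,1,1,1,1,1).

Boundary ∂_2: C_2 → C_1 sends each 2-simplex [p,q,r] to [q,r] − [p,r] + [p,q]. For instance
  ∂[3,5,6] = [5,6] − [3,6] + [3,5],
  ∂[3,4,7] = [4,7] − [3,7] + [3,4].
As a 18×12 matrix over Z this has rank 12, with invariant factors (1,1,1,1,1,1,1,1,1,1,1,2).

Computing H_k = (kernel of ∂_k) / (image of ∂_{k+1}):

  H_0: rank C_0 − rank ∂_1 = 7 − 6 = 1, and the invariant factors of ∂_1 are all 1, so H_0 ≅ Z.
  H_1: rank ker ∂_1 − rank ∂_2 = (18 − 6) − 12 = 0, and ∂_2 has invariant factor 2 > 1, so H_1 ≅ Z/2.
  H_2: rank ker ∂_2 − rank ∂_3 = (12 − 12) − 0 = 0, and there is no ∂_3, so H_2 ≅ 0.

As a check, the Euler characteristic is 7 − 18 + 12 = 1, which agrees with 1 − 0 + 0 = 1.

Hence the Betti numbers are b_0 = 1, b_1 = 0, b_2 = 0.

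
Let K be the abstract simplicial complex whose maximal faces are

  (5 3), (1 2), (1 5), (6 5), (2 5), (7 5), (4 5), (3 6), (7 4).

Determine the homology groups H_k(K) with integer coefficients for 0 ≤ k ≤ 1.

H_0 = Z,  H_1 = Z^3.

K has 7 vertices, 9 edges.
rank ∂_0 = 0, rank ∂_1 = 6 ⇒ b_0 = 7 − 0 − 6 = 1; all invariant factors of ∂_1 are 1 so no torsion. So H_0 ≅ Z.
rank ∂_1 = 6, rank ∂_2 = 0 ⇒ b_1 = 9 − 6 − 0 = 3. So H_1 ≅ Z^3.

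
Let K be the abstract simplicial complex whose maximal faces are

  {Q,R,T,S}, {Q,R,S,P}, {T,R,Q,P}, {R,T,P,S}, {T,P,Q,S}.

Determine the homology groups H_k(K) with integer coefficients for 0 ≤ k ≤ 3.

Fix the vertex order P < Q < R < S < T and write every simplex with vertices in increasing order. Then dim K = 3 and the simplices of K are:

  0-simplices (5): P, Q, R, S, T
  1-simplices (10): PQ, PR, PS, PT, QR, QS, QT, RS, RT, ST
  2-simplices (10): PQR, PQS, PQT, PRS, PRT, PST, QRS, QRT, QST, RST
  3-simplices (5): PQRS, PQRT, PQST, PRST, QRST

so the chain groups are C_0 ≅ Z^5, C_1 ≅ Z^10, C_2 ≅ Z^10, C_3 ≅ Z^5.

∂_1: C_1 → C_0 maps an edge to its endpoints' difference, ∂[p,q] = q − p. For instance
  ∂QR = R − Q.
As a 5×10 matrix over Z this has rank 4, with invariant factors (1,1,1,1).

The boundary map ∂_2: C_2 → C_1 acts by ∂[p,q,r] = [q,r] − [p,r] + [p,q]. For instance
  ∂PQS = QS − PS + PQ,
  ∂PQT = QT − PT + PQ.
This gives a 10×10 integer matrix of rank 6; reducing to Smith normal form yields diagonal entries (1,1,1,1,1,1).

Boundary ∂_3: C_3 → C_2 sends each 3-simplex σ to the alternating sum Σ_i (−1)^i (σ with its i-th vertex removed). For instance
  ∂QRST = RST − QST + QRT − QRS,
  ∂PQST = QST − PST + PQT − PQS.
The resulting 10×5 matrix has rank 4, and its Smith normal form has invariant factors (1,1,1,1).

Reading off H_k = ker ∂_k / im ∂_{k+1}:

  H_0: rank C_0 − rank ∂_1 = 5 − 4 = 1, and the invariant factors of ∂_1 are all 1, so H_0 ≅ Z.
  H_1: rank ker ∂_1 − rank ∂_2 = (10 − 4) − 6 = 0, and the invariant factors of ∂_2 are all 1, so H_1 ≅ 0.
  H_2: rank ker ∂_2 − rank ∂_3 = (10 − 6) − 4 = 0, and the invariant factors of ∂_3 are all 1, so H_2 ≅ 0.
  H_3: rank ker ∂_3 − rank ∂_4 = (5 − 4) − 0 = 1, and there is no ∂_4, so H_3 ≅ Z.

H_0 = Z,  H_1 = 0,  H_2 = 0,  H_3 = Z.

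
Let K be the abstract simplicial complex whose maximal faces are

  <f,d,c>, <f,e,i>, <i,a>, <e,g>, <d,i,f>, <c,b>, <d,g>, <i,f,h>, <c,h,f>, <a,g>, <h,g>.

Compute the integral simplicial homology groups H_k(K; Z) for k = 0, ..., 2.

Order the vertices as a < b < c < d < e < f < g < h < i. Listing each simplex with vertices in this order, K has dimension 2 with simplices:

  0-simplices (9): a, b, c, d, e, f, g, h, i
  1-simplices (16): ag, ai, bc, cd, cf, ch, df, dg, di, ef, eg, ei, fh, fi, gh, hi
  2-simplices (5): cdf, cfh, dfi, efi, fhi

Hence C_0 ≅ Z^9, C_1 ≅ Z^16, C_2 ≅ Z^5.

The boundary map ∂_1: C_1 → C_0 sends each edge [p,q] (with p < q) to q − p. For instance
  ∂cd = d − c.
The 9×16 boundary matrix has rank 8 and Smith normal form diag(1,1,1,1,1,1,1,1).

Boundary ∂_2: C_2 → C_1 sends each 2-simplex [p,q,r] to [q,r] − [p,r] + [p,q]. For instance
  ∂efi = fi − ei + ef,
  ∂cfh = fh − ch + cf.
The resulting 16×5 matrix has rank 5, and its Smith normal form has invariant factors (1,1,1,1,1).

Reading off H_k = ker ∂_k / im ∂_{k+1}:

  H_0: rank C_0 − rank ∂_1 = 9 − 8 = 1, and the invariant factors of ∂_1 are all 1, so H_0 ≅ Z.
  H_1: rank ker ∂_1 − rank ∂_2 = (16 − 8) − 5 = 3, and the invariant factors of ∂_2 are all 1, so H_1 ≅ Z^3.
  H_2: rank ker ∂_2 − rank ∂_3 = (5 − 5) − 0 = 0, and there is no ∂_3, so H_2 ≅ 0.

As a check, the Euler characteristic is 9 − 16 + 5 = -2, which agrees with 1 − 3 + 0 = -2.

H_0 ≅ Z,  H_1 ≅ Z^3,  H_2 = 0.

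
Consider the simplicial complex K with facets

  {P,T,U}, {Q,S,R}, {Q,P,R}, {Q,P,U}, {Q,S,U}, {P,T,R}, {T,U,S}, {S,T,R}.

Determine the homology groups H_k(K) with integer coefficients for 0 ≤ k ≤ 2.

H_0 = Z,  H_1 = 0,  H_2 = Z.

Fix the vertex order P < Q < R < S < T < U and write every simplex with vertices in increasing order. Then dim K = 2 and the simplices of K are:

  0-simplices (6): P, Q, R, S, T, U
  1-simplices (12): PQ, PR, PT, PU, QR, QS, QU, RS, RT, ST, SU, TU
  2-simplices (8): PQR, PQU, PRT, PTU, QRS, QSU, RST, STU

Hence C_0 ≅ Z^6, C_1 ≅ Z^12, C_2 ≅ Z^8.

∂_1: C_1 → C_0 is given by ∂[p,q] = [q] − [p]. For instance
  ∂PR = R − P.
As a 6×12 matrix over Z this has rank 5, with invariant factors (1,1,1,1,1).

Boundary ∂_2: C_2 → C_1 acts by ∂[p,q,r] = [q,r] − [p,r] + [p,q]. For instance
  ∂PQR = QR − PR + PQ,
  ∂QRS = RS − QS + QR.
As a 12×8 matrix over Z this has rank 7, with invariant factors (1,1,1,1,1,1,1).

Now H_k = ker ∂_k / im ∂_{k+1}, so:

  H_0: rank C_0 − rank ∂_1 = 6 − 5 = 1, and the invariant factors of ∂_1 are all 1, so H_0 = Z.
  H_1: rank ker ∂_1 − rank ∂_2 = (12 − 5) − 7 = 0, and the invariant factors of ∂_2 are all 1, so H_1 = 0.
  H_2: rank ker ∂_2 − rank ∂_3 = (8 − 7) − 0 = 1, and there is no ∂_3, so H_2 = Z.

As a check, the Euler characteristic is 6 − 12 + 8 = 2, which agrees with 1 − 0 + 1 = 2.
(K is a triangulation of the 2-sphere S^2.)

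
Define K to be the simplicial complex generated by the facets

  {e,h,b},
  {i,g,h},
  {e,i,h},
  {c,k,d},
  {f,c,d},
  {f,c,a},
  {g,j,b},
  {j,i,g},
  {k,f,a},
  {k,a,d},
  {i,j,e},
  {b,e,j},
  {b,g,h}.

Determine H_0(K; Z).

Order the vertices as a < b < c < d < e < f < g < h < i < j < k. Listing each simplex with vertices in this order, K has dimension 2 with simplices:

  0-simplices (11): a, b, c, d, e, f, g, h, i, j, k
  1-simplices (22): ac, ad, af, ak, be, bg, bh, bj, cd, cf, ck, df, dk, eh, ei, ej, fk, gh, gi, gj, hi, ij
  2-simplices (13): acf, adk, afk, beh, bej, bgh, bgj, cdf, cdk, ehi, eij, ghi, gij

so the chain groups are C_0 ≅ Z^11, C_1 ≅ Z^22, C_2 ≅ Z^13.

Boundary ∂_1: C_1 → C_0 sends each edge [p,q] (with p < q) to q − p. For instance
  ∂ij = j − i.
As a 11×22 matrix over Z this has rank 9, with invariant factors (1,1,1,1,1,1,1,1,1).

The boundary map ∂_2: C_2 → C_1 maps a triangle to the signed sum of its edges. For instance
  ∂bgh = gh − bh + bg,
  ∂ghi = hi − gi + gh.
This gives a 22×13 integer matrix of rank 12; reducing to Smith normal form yields diagonal entries (1,1,1,1,1,1,1,1,1,1,1,1).

Now H_k = ker ∂_k / im ∂_{k+1}, so:

  H_0: rank C_0 − rank ∂_1 = 11 − 9 = 2, and the invariant factors of ∂_1 are all 1, so H_0 ≅ Z^2.

(K is a triangulation of the disjoint union of the 2-sphere S^2 and the Möbius band.)

H_0 ≅ Z^2.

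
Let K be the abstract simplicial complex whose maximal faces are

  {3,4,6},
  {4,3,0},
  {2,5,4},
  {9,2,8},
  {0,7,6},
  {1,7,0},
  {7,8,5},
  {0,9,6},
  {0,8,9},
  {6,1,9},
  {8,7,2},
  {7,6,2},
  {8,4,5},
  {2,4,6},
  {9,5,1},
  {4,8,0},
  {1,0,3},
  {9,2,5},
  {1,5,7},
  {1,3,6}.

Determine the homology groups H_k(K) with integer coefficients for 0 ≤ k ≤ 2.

H_0 = Z,  H_1 = Z ⊕ Z/2,  H_2 = 0.

Order the vertices as 0 < 1 < 2 < 3 < 4 < 5 < 6 < 7 < 8 < 9. Listing each simplex with vertices in this order, K has dimension 2 with simplices:

  0-simplices (10): [0], [1], [2], [3], [4], [5], [6], [7], [8], [9]
  1-simplices (30): (30 of them)
  2-simplices (20): (20 of them)

giving chain groups C_0 ≅ Z^10, C_1 ≅ Z^30, C_2 ≅ Z^20.

Boundary ∂_1: C_1 → C_0 sends each edge [p,q] (with p < q) to q − p. For instance
  ∂[1,7] = [7] − [1].
The resulting 10×30 matrix has rank 9, and its Smith normal form has invariant factors (1,1,1,1,1,1,1,1,1).

∂_2: C_2 → C_1 acts by ∂[p,q,r] = [q,r] − [p,r] + [p,q]. For instance
  ∂[0,8,9] = [8,9] − [0,9] + [0,8],
  ∂[4,5,8] = [5,8] − [4,8] + [4,5].
The resulting 30×20 matrix has rank 20, and its Smith normal form has invariant factors (1,1,1,1,1,1,1,1,1,1,1,1,1,1,1,1,1,1,1,2).

Now H_k = ker ∂_k / im ∂_{k+1}, so:

  H_0: rank C_0 − rank ∂_1 = 10 − 9 = 1, and the invariant factors of ∂_1 are all 1, so H_0 ≅ Z.
  H_1: rank ker ∂_1 − rank ∂_2 = (30 − 9) − 20 = 1, and ∂_2 has invariant factor 2 > 1, so H_1 ≅ Z ⊕ Z/2.
  H_2: rank ker ∂_2 − rank ∂_3 = (20 − 20) − 0 = 0, and there is no ∂_3, so H_2 ≅ 0.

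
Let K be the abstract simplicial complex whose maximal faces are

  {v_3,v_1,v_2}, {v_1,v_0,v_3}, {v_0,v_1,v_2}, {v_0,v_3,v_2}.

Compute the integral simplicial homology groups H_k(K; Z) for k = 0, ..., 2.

Order the vertices as v_0 < v_1 < v_2 < v_3. Listing each simplex with vertices in this order, K has dimension 2 with simplices:

  0-simplices (4): [v_0], [v_1], [v_2], [v_3]
  1-simplices (6): [v_0,v_1], [v_0,v_2], [v_0,v_3], [v_1,v_2], [v_1,v_3], [v_2,v_3]
  2-simplices (4): [v_0,v_1,v_2], [v_0,v_1,v_3], [v_0,v_2,v_3], [v_1,v_2,v_3]

Hence C_0 ≅ Z^4, C_1 ≅ Z^6, C_2 ≅ Z^4.

Boundary ∂_1: C_1 → C_0 sends each edge [p,q] (with p < q) to q − p. For instance
  ∂[v_1,v_3] = [v_3] − [v_1].
As a 4×6 matrix over Z this has rank 3, with invariant factors (1,1,1).

∂_2: C_2 → C_1 acts by ∂[p,q,r] = [q,r] − [p,r] + [p,q]. For instance
  ∂[v_1,v_2,v_3] = [v_2,v_3] − [v_1,v_3] + [v_1,v_2],
  ∂[v_0,v_2,v_3] = [v_2,v_3] − [v_0,v_3] + [v_0,v_2].
This gives a 6×4 integer matrix of rank 3; reducing to Smith normal form yields diagonal entries (1,1,1).

From H_k ≅ ker(∂_k) / im(∂_{k+1}) we obtain:

  H_0: rank C_0 − rank ∂_1 = 4 − 3 = 1, and the invariant factors of ∂_1 are all 1, so H_0 = Z.
  H_1: rank ker ∂_1 − rank ∂_2 = (6 − 3) − 3 = 0, and the invariant factors of ∂_2 are all 1, so H_1 = 0.
  H_2: rank ker ∂_2 − rank ∂_3 = (4 − 3) − 0 = 1, and there is no ∂_3, so H_2 = Z.

As a check, the Euler characteristic is 4 − 6 + 4 = 2, which agrees with 1 − 0 + 1 = 2.

H_0 ≅ Z,  H_1 = 0,  H_2 ≅ Z.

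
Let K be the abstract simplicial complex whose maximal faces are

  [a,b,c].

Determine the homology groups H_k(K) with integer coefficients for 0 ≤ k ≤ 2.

Take the total order a < b < c on the vertex set. Then K (dimension 2) consists of the simplices:

  0-simplices (3): a, b, c
  1-simplices (3): ab, ac, bc
  2-simplices (1): abc

Hence C_0 ≅ Z^3, C_1 ≅ Z^3, C_2 ≅ Z^1.

The boundary map ∂_1: C_1 → C_0 maps an edge to its endpoints' difference, ∂[p,q] = q − p.
The 3×3 boundary matrix has rank 2 and Smith normal form diag(1,1).

Boundary ∂_2: C_2 → C_1 acts by ∂[p,q,r] = [q,r] − [p,r] + [p,q]. For instance
  ∂abc = bc − ac + ab.
The 3×1 boundary matrix has rank 1 and Smith normal form diag(1).

Now H_k = ker ∂_k / im ∂_{k+1}, so:

  H_0: rank C_0 − rank ∂_1 = 3 − 2 = 1, and the invariant factors of ∂_1 are all 1, so H_0 = Z.
  H_1: rank ker ∂_1 − rank ∂_2 = (3 − 2) − 1 = 0, and the invariant factors of ∂_2 are all 1, so H_1 = 0.
  H_2: rank ker ∂_2 − rank ∂_3 = (1 − 1) − 0 = 0, and there is no ∂_3, so H_2 = 0.

(K is a triangulation of the 2-simplex.)

H_0 = Z,  H_1 = 0,  H_2 = 0.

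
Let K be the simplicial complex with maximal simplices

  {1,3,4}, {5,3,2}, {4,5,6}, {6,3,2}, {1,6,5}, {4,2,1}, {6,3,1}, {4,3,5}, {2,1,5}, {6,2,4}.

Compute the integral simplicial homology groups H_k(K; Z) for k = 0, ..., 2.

H_0 ≅ Z,  H_1 ≅ Z/2,  H_2 = 0.

Fix the vertex order 1 < 2 < 3 < 4 < 5 < 6 and write every simplex with vertices in increasing order. Then dim K = 2 and the simplices of K are:

  0-simplices (6): [1], [2], [3], [4], [5], [6]
  1-simplices (15): [1,2], [1,3], [1,4], [1,5], [1,6], [2,3], [2,4], [2,5], [2,6], [3,4], [3,5], [3,6], [4,5], [4,6], [5,6]
  2-simplices (10): [1,2,4], [1,2,5], [1,3,4], [1,3,6], [1,5,6], [2,3,5], [2,3,6], [2,4,6], [3,4,5], [4,5,6]

giving chain groups C_0 ≅ Z^6, C_1 ≅ Z^15, C_2 ≅ Z^10.

The boundary map ∂_1: C_1 → C_0 maps an edge to its endpoints' difference, ∂[p,q] = q − p.
As a 6×15 matrix over Z this has rank 5, with invariant factors (1,1,1,1,1).

The boundary map ∂_2: C_2 → C_1 maps a triangle to the signed sum of its edges. For instance
  ∂[1,2,4] = [2,4] − [1,4] + [1,2],
  ∂[1,3,4] = [3,4] − [1,4] + [1,3].
The 15×10 boundary matrix has rank 10 and Smith normal form diag(1,1,1,1,1,1,1,1,1,2).

Computing H_k = (kernel of ∂_k) / (image of ∂_{k+1}):

  H_0: rank C_0 − rank ∂_1 = 6 − 5 = 1, and the invariant factors of ∂_1 are all 1, so H_0 = Z.
  H_1: rank ker ∂_1 − rank ∂_2 = (15 − 5) − 10 = 0, and ∂_2 has invariant factor 2 > 1, so H_1 = Z/2.
  H_2: rank ker ∂_2 − rank ∂_3 = (10 − 10) − 0 = 0, and there is no ∂_3, so H_2 = 0.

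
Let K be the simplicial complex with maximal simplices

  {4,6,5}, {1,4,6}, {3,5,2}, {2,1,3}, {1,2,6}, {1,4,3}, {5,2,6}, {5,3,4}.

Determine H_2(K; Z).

We work with the vertex ordering 1 < 2 < 3 < 4 < 5 < 6. The simplices of K, each written with vertices in increasing order, are:

  0-simplices (6): [1], [2], [3], [4], [5], [6]
  1-simplices (12): [1,2], [1,3], [1,4], [1,6], [2,3], [2,5], [2,6], [3,4], [3,5], [4,5], [4,6], [5,6]
  2-simplices (8): [1,2,3], [1,2,6], [1,3,4], [1,4,6], [2,3,5], [2,5,6], [3,4,5], [4,5,6]

Hence C_0 ≅ Z^6, C_1 ≅ Z^12, C_2 ≅ Z^8.

∂_1: C_1 → C_0 is given by ∂[p,q] = [q] − [p]. For instance
  ∂[4,6] = [6] − [4].
This gives a 6×12 integer matrix of rank 5; reducing to Smith normal form yields diagonal entries (1,1,1,1,1).

∂_2: C_2 → C_1 sends each 2-simplex [p,q,r] to [q,r] − [p,r] + [p,q]. For instance
  ∂[4,5,6] = [5,6] − [4,6] + [4,5],
  ∂[1,3,4] = [3,4] − [1,4] + [1,3].
As a 12×8 matrix over Z this has rank 7, with invariant factors (1,1,1,1,1,1,1).

Reading off H_k = ker ∂_k / im ∂_{k+1}:

  H_2: rank ker ∂_2 − rank ∂_3 = (8 − 7) − 0 = 1, and there is no ∂_3, so H_2 ≅ Z.

H_2 = Z.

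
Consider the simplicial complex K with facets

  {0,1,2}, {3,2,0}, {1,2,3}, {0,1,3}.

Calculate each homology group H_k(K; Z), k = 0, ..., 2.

Order the vertices as 0 < 1 < 2 < 3. Listing each simplex with vertices in this order, K has dimension 2 with simplices:

  0-simplices (4): [0], [1], [2], [3]
  1-simplices (6): [0,1], [0,2], [0,3], [1,2], [1,3], [2,3]
  2-simplices (4): [0,1,2], [0,1,3], [0,2,3], [1,2,3]

so the chain groups are C_0 ≅ Z^4, C_1 ≅ Z^6, C_2 ≅ Z^4.

The boundary map ∂_1: C_1 → C_0 maps an edge to its endpoints' difference, ∂[p,q] = q − p.
As a 4×6 matrix over Z this has rank 3, with invariant factors (1,1,1).

∂_2: C_2 → C_1 sends each 2-simplex [p,q,r] to [q,r] − [p,r] + [p,q]. For instance
  ∂[0,2,3] = [2,3] − [0,3] + [0,2],
  ∂[1,2,3] = [2,3] − [1,3] + [1,2].
This gives a 6×4 integer matrix of rank 3; reducing to Smith normal form yields diagonal entries (1,1,1).

Computing H_k = (kernel of ∂_k) / (image of ∂_{k+1}):

  H_0: rank C_0 − rank ∂_1 = 4 − 3 = 1, and the invariant factors of ∂_1 are all 1, so H_0 ≅ Z.
  H_1: rank ker ∂_1 − rank ∂_2 = (6 − 3) − 3 = 0, and the invariant factors of ∂_2 are all 1, so H_1 ≅ 0.
  H_2: rank ker ∂_2 − rank ∂_3 = (4 − 3) − 0 = 1, and there is no ∂_3, so H_2 ≅ Z.

(K is a triangulation of the 2-sphere S^2.)

H_0 = Z,  H_1 = 0,  H_2 = Z.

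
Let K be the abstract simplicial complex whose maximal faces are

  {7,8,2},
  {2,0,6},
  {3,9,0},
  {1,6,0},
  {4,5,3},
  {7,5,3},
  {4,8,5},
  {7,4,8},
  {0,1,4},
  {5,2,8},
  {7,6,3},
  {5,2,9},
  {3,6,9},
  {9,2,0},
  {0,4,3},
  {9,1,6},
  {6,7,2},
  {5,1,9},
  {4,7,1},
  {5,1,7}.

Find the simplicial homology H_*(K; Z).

H_0 ≅ Z,  H_1 ≅ Z ⊕ Z_2,  H_2 = 0.

Fix the vertex order 0 < 1 < 2 < 3 < 4 < 5 < 6 < 7 < 8 < 9 and write every simplex with vertices in increasing order. Then dim K = 2 and the simplices of K are:

  0-simplices (10): [0], [1], [2], [3], [4], [5], [6], [7], [8], [9]
  1-simplices (30): (30 of them)
  2-simplices (20): (20 of them)

so the chain groups are C_0 ≅ Z^10, C_1 ≅ Z^30, C_2 ≅ Z^20.

The boundary map ∂_1: C_1 → C_0 sends each edge [p,q] (with p < q) to q − p.
The resulting 10×30 matrix has rank 9, and its Smith normal form has invariant factors (1,1,1,1,1,1,1,1,1).

The boundary map ∂_2: C_2 → C_1 maps a triangle to the signed sum of its edges. For instance
  ∂[4,5,8] = [5,8] − [4,8] + [4,5],
  ∂[2,7,8] = [7,8] − [2,8] + [2,7].
This gives a 30×20 integer matrix of rank 20; reducing to Smith normal form yields diagonal entries (1,1,1,1,1,1,1,1,1,1,1,1,1,1,1,1,1,1,1,2).

Computing H_k = (kernel of ∂_k) / (image of ∂_{k+1}):

  H_0: rank C_0 − rank ∂_1 = 10 − 9 = 1, and the invariant factors of ∂_1 are all 1, so H_0 ≅ Z.
  H_1: rank ker ∂_1 − rank ∂_2 = (30 − 9) − 20 = 1, and ∂_2 has invariant factor 2 > 1, so H_1 ≅ Z ⊕ Z_2.
  H_2: rank ker ∂_2 − rank ∂_3 = (20 − 20) − 0 = 0, and there is no ∂_3, so H_2 ≅ 0.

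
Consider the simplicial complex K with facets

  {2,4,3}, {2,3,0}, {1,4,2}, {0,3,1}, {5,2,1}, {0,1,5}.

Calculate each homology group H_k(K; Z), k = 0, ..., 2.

Fix the vertex order 0 < 1 < 2 < 3 < 4 < 5 and write every simplex with vertices in increasing order. Then dim K = 2 and the simplices of K are:

  0-simplices (6): [0], [1], [2], [3], [4], [5]
  1-simplices (12): [0,1], [0,2], [0,3], [0,5], [1,2], [1,3], [1,4], [1,5], [2,3], [2,4], [2,5], [3,4]
  2-simplices (6): [0,1,3], [0,1,5], [0,2,3], [1,2,4], [1,2,5], [2,3,4]

so the chain groups are C_0 ≅ Z^6, C_1 ≅ Z^12, C_2 ≅ Z^6.

The boundary map ∂_1: C_1 → C_0 maps an edge to its endpoints' difference, ∂[p,q] = q − p. For instance
  ∂[3,4] = [4] − [3].
This gives a 6×12 integer matrix of rank 5; reducing to Smith normal form yields diagonal entries (1,1,1,1,1).

Boundary ∂_2: C_2 → C_1 maps a triangle to the signed sum of its edges. For instance
  ∂[2,3,4] = [3,4] − [2,4] + [2,3],
  ∂[0,2,3] = [2,3] − [0,3] + [0,2].
This gives a 12×6 integer matrix of rank 6; reducing to Smith normal form yields diagonal entries (1,1,1,1,1,1).

From H_k ≅ ker(∂_k) / im(∂_{k+1}) we obtain:

  H_0: rank C_0 − rank ∂_1 = 6 − 5 = 1, and the invariant factors of ∂_1 are all 1, so H_0 = Z.
  H_1: rank ker ∂_1 − rank ∂_2 = (12 − 5) − 6 = 1, and the invariant factors of ∂_2 are all 1, so H_1 = Z.
  H_2: rank ker ∂_2 − rank ∂_3 = (6 − 6) − 0 = 0, and there is no ∂_3, so H_2 = 0.

H_0 = Z,  H_1 = Z,  H_2 = 0.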